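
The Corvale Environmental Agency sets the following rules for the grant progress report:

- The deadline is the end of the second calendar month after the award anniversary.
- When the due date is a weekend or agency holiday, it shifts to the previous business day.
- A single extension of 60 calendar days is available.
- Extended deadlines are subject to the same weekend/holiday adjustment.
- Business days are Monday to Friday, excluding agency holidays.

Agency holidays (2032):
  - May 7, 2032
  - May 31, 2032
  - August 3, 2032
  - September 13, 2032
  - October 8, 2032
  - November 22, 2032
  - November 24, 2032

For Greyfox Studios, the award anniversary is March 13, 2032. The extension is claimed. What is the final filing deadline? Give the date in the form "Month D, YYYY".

The second month after March 13, 2032 is May 2032, whose last day is May 31, 2032.
Because May 31, 2032 is a listed holiday, the deadline becomes May 28, 2032 (Friday).
Add the 60 calendar-day extension to May 28, 2032: July 27, 2032.
July 27, 2032 (Tuesday) is already a business day.
The final due date is July 27, 2032.

July 27, 2032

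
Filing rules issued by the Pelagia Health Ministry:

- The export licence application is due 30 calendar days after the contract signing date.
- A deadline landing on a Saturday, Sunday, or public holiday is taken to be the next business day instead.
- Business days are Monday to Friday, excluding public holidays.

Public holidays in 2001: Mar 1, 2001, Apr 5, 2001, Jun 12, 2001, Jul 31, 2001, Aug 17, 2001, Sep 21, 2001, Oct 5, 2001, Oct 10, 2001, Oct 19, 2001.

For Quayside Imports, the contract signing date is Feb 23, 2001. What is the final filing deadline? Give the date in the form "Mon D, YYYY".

30 calendar days after Feb 23, 2001 is Mar 25, 2001.
Because Mar 25, 2001 is a Sunday, the deadline becomes Mar 26, 2001 (Monday).
Deadline: Mar 26, 2001.

Mar 26, 2001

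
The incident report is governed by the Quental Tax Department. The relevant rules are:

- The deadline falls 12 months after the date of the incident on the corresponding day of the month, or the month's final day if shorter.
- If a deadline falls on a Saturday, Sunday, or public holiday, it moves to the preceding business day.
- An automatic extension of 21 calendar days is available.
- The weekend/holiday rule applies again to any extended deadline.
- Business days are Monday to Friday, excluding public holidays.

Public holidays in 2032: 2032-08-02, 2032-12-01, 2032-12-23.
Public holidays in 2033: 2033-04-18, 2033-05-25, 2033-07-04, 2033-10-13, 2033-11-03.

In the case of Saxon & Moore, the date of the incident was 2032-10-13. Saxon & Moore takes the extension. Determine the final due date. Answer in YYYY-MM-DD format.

12 months from 2032-10-13 is 2033-10-13.
2033-10-13 falls on a listed holiday. Rolling to the preceding business day gives 2033-10-12, a Wednesday.
Add the 21 calendar-day extension to 2033-10-12: 2033-11-02.
2033-11-02 (Wednesday) is already a business day.
The final due date is 2033-11-02.

2033-11-02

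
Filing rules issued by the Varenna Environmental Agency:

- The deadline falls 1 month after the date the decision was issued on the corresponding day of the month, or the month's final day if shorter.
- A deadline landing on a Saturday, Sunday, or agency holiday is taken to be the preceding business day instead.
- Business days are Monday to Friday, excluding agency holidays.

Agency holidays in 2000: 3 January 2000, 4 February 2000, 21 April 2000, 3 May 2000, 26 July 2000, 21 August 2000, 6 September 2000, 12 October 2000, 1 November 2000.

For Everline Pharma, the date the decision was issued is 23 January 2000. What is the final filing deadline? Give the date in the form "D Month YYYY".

23 February 2000

1 month from 23 January 2000 is 23 February 2000.
23 February 2000 (Wednesday) is already a business day.
So the filing is due 23 February 2000.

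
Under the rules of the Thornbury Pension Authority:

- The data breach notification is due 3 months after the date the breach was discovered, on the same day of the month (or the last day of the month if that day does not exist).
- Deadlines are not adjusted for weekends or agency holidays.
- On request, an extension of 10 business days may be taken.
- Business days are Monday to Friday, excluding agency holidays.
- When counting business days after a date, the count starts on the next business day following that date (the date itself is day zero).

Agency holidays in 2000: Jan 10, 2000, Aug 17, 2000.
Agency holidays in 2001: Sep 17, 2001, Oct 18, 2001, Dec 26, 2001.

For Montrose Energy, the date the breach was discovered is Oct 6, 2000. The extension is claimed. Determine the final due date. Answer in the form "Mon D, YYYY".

3 months from Oct 6, 2000 is Jan 6, 2001.
No adjustment is made for weekends or holidays, so Jan 6, 2001 stands.
Counting 10 further business days from Jan 6, 2001 reaches Jan 19, 2001.
Jan 19, 2001 is a Friday; no weekend or holiday adjustment applies.
Deadline: Jan 19, 2001.

Jan 19, 2001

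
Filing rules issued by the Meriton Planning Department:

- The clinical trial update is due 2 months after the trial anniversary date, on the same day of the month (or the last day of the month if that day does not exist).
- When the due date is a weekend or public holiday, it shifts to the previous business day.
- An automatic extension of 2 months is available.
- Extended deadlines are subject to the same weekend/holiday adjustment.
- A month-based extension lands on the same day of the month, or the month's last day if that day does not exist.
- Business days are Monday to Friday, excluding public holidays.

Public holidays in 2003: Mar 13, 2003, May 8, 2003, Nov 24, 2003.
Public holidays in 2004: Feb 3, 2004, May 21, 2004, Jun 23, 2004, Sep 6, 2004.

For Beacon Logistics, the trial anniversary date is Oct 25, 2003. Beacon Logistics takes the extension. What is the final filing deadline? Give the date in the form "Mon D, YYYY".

2 months after Oct 25, 2003, on the same day of the month, is Dec 25, 2003.
Dec 25, 2003 is a Thursday and not a listed holiday, so it stands.
Applying the 2 months extension: 2 months after Dec 25, 2003 is Feb 25, 2004.
Feb 25, 2004 is a Wednesday and not a listed holiday, so it stands.
So the filing is due Feb 25, 2004.

Feb 25, 2004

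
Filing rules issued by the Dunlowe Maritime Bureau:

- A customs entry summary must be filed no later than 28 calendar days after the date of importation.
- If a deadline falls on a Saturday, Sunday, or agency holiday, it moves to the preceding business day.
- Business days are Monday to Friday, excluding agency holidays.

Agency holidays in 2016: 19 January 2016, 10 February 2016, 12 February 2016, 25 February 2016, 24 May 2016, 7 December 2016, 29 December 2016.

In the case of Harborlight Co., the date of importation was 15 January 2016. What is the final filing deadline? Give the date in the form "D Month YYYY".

11 February 2016

From 15 January 2016, 28 calendar days later is 12 February 2016.
Because 12 February 2016 is a listed holiday, the deadline becomes 11 February 2016 (Thursday).
Final deadline: 11 February 2016.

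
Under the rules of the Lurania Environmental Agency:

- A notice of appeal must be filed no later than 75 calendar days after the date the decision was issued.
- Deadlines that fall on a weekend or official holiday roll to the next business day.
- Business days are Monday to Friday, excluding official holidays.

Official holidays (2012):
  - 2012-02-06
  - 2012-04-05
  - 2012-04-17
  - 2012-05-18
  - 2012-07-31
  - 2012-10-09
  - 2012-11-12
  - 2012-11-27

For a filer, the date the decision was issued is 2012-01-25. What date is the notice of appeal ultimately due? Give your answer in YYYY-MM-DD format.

2012-04-09

75 calendar days after 2012-01-25 is 2012-04-09.
2012-04-09 is a Monday and not a listed holiday, so it stands.
The final due date is 2012-04-09.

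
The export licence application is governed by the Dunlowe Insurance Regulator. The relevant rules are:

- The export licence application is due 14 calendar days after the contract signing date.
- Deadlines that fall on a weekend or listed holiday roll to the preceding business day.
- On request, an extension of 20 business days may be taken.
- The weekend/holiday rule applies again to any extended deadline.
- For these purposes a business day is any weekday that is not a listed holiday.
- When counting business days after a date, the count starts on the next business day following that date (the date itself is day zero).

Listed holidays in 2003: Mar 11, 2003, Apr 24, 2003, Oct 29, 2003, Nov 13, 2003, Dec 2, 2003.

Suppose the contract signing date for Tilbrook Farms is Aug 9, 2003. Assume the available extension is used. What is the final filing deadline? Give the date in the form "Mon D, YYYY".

Sep 19, 2003

Trigger date Aug 9, 2003 + 14 calendar days = Aug 23, 2003.
Because Aug 23, 2003 is a Saturday, the deadline becomes Aug 22, 2003 (Friday).
Counting 20 further business days from Aug 22, 2003 reaches Sep 19, 2003.
Sep 19, 2003 is a Friday and not a listed holiday, so it stands.
Final deadline: Sep 19, 2003.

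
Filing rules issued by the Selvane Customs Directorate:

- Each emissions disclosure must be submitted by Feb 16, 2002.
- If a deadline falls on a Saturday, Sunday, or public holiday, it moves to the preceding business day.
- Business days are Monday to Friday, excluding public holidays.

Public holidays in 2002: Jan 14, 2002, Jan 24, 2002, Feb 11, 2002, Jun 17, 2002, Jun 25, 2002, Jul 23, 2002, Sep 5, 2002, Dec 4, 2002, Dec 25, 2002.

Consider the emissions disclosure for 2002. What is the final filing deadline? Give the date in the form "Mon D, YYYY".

Feb 15, 2002

The stated deadline is Feb 16, 2002.
Feb 16, 2002 is a Saturday; the preceding business day is Feb 15, 2002 (Friday).
Deadline: Feb 15, 2002.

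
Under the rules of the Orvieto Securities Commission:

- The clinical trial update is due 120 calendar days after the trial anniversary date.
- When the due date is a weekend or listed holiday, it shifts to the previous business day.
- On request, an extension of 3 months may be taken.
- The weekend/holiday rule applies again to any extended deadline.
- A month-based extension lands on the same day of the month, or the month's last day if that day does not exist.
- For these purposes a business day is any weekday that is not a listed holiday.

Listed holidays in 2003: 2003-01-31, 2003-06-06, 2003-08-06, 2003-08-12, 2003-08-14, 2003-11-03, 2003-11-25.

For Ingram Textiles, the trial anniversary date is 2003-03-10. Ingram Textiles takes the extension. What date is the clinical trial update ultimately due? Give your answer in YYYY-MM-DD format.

120 calendar days after 2003-03-10 is 2003-07-08.
2003-07-08 falls on a Tuesday, which is a business day, so no adjustment is needed.
The 3 months extension carries 2003-07-08 to 2003-10-08.
2003-10-08 is a Wednesday and not a listed holiday, so it stands.
Deadline: 2003-10-08.

2003-10-08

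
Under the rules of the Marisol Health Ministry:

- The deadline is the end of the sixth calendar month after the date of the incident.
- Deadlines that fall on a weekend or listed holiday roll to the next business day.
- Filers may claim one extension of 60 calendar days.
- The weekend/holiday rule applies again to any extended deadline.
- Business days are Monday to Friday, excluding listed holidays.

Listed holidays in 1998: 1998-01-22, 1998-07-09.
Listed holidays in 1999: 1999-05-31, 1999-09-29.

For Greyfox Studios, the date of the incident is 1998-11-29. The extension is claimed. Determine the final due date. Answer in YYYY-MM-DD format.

1999-08-02

6 months after 1998-11-29 falls in May 1999; the last day of that month is 1999-05-31.
Because 1999-05-31 is a listed holiday, the deadline becomes 1999-06-01 (Tuesday).
The 60-calendar-day extension moves the deadline from 1999-06-01 to 1999-07-31.
1999-07-31 falls on a Saturday. Rolling to the next business day gives 1999-08-02, a Monday.
Deadline: 1999-08-02.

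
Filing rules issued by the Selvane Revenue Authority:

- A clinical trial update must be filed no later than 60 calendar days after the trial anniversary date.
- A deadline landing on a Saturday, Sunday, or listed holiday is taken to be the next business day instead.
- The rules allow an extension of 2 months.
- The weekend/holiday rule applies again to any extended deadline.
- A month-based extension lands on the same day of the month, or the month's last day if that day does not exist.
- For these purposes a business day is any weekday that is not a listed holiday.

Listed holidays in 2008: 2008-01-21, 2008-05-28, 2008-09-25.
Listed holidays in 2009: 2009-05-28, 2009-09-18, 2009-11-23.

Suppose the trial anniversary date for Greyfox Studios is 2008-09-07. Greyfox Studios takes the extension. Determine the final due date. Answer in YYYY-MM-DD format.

2009-01-06

Trigger date 2008-09-07 + 60 calendar days = 2008-11-06.
Since 2008-11-06 is a Thursday and not a holiday, the date is unchanged.
Add 2 months to 2008-11-06: 2009-01-06.
2009-01-06 falls on a Tuesday, which is a business day, so no adjustment is needed.
Final deadline: 2009-01-06.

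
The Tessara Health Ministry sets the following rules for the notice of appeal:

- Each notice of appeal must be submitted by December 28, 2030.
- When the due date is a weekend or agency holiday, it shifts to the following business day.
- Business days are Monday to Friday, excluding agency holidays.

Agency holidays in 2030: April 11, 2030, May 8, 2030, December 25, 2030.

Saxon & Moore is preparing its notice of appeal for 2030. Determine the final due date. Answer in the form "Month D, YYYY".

The statutory due date is December 28, 2030.
December 28, 2030 falls on a Saturday. Rolling to the next business day gives December 30, 2030, a Monday.
The final due date is December 30, 2030.

December 30, 2030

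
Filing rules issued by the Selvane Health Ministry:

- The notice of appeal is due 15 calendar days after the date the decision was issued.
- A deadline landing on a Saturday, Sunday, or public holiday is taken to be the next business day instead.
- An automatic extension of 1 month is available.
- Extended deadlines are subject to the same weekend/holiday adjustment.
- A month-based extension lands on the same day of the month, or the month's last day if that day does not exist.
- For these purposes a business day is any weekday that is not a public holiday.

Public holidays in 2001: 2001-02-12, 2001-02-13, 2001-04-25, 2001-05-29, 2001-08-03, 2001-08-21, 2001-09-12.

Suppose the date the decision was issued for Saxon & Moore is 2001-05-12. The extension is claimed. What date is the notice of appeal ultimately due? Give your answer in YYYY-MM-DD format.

2001-06-28

Adding 15 calendar days to 2001-05-12 gives 2001-05-27.
2001-05-27 falls on a Sunday. Rolling to the next business day gives 2001-05-28, a Monday.
Add 1 month to 2001-05-28: 2001-06-28.
2001-06-28 is a Thursday and not a listed holiday, so it stands.
Deadline: 2001-06-28.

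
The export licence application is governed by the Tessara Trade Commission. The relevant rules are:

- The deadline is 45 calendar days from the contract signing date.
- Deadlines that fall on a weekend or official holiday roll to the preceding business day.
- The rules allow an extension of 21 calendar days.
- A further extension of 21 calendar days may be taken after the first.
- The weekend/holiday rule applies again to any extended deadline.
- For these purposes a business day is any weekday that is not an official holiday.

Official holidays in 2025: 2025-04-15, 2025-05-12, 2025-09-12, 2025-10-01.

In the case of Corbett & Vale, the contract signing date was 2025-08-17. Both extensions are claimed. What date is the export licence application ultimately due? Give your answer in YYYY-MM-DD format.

2025-11-11

Adding 45 calendar days to 2025-08-17 gives 2025-10-01.
2025-10-01 is a listed holiday, so it moves to the preceding business day, 2025-09-30 (Tuesday).
Applying the 21-calendar-day extension: 2025-09-30 + 21 days = 2025-10-21.
2025-10-21 falls on a Tuesday, which is a business day, so no adjustment is needed.
With the 21-day extension, 2025-10-21 becomes 2025-11-11.
2025-11-11 is a Tuesday and not a listed holiday, so it stands.
Deadline: 2025-11-11.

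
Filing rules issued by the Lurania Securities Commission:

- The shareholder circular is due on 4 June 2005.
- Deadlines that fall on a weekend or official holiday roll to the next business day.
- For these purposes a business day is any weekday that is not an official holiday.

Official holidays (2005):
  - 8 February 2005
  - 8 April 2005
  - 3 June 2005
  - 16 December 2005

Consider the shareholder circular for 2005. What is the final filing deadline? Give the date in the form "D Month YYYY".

The stated deadline is 4 June 2005.
4 June 2005 is a Saturday; the next business day is 6 June 2005 (Monday).
Final deadline: 6 June 2005.

6 June 2005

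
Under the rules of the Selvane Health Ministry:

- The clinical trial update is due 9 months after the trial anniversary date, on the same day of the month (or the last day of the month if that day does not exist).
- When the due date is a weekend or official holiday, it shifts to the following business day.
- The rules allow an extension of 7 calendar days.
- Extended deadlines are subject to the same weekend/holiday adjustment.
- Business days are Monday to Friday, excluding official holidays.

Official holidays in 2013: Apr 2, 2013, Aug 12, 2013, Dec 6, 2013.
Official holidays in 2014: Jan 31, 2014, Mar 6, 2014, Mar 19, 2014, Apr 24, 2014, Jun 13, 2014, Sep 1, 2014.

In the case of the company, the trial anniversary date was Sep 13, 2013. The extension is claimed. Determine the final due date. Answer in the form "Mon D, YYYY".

9 months from Sep 13, 2013 is Jun 13, 2014.
Jun 13, 2014 is a listed holiday; the next business day is Jun 16, 2014 (Monday).
Add the 7 calendar-day extension to Jun 16, 2014: Jun 23, 2014.
Jun 23, 2014 falls on a Monday, which is a business day, so no adjustment is needed.
Final deadline: Jun 23, 2014.

Jun 23, 2014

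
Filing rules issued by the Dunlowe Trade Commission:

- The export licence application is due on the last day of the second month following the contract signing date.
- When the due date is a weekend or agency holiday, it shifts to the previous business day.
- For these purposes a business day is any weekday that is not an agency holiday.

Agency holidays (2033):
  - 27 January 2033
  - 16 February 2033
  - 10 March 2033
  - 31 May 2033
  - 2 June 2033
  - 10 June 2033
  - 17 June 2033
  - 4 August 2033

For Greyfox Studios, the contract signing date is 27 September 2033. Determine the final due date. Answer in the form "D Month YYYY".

30 November 2033

The second month after 27 September 2033 is November 2033, whose last day is 30 November 2033.
30 November 2033 (Wednesday) is already a business day.
So the filing is due 30 November 2033.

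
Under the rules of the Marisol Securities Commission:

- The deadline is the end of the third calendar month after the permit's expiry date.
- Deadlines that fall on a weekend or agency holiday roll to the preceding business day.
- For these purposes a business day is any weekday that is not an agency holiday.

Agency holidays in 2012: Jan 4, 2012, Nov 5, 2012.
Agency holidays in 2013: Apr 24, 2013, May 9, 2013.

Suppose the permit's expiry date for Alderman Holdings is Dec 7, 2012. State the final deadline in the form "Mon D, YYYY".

Mar 29, 2013

3 months after Dec 7, 2012 is March 2013; that month ends on Mar 31, 2013.
Mar 31, 2013 is a Sunday; the preceding business day is Mar 29, 2013 (Friday).
Deadline: Mar 29, 2013.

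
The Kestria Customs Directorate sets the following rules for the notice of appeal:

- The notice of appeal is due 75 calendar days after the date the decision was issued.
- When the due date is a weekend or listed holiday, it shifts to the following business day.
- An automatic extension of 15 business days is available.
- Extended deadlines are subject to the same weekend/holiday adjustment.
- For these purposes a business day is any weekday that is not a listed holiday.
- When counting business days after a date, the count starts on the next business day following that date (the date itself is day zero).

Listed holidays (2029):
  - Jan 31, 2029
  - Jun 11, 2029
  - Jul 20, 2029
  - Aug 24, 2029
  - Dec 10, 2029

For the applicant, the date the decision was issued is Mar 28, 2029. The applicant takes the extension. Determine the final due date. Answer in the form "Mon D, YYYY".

Jul 3, 2029

From Mar 28, 2029, 75 calendar days later is Jun 11, 2029.
Because Jun 11, 2029 is a listed holiday, the deadline becomes Jun 12, 2029 (Tuesday).
The 15-business-day extension runs from Jun 12, 2029 to Jul 3, 2029.
Jul 3, 2029 (Tuesday) is already a business day.
Final deadline: Jul 3, 2029.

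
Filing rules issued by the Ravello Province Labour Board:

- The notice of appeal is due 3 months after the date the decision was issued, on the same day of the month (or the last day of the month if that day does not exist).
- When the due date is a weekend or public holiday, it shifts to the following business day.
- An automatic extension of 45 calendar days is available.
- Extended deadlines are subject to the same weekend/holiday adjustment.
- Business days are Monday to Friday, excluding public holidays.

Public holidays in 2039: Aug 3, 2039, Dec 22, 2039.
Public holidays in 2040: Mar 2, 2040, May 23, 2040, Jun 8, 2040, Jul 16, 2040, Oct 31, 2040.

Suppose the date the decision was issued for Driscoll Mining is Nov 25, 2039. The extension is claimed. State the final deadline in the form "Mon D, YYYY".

3 months after Nov 25, 2039, on the same day of the month, is Feb 25, 2040.
Feb 25, 2040 falls on a Saturday. Rolling to the next business day gives Feb 27, 2040, a Monday.
Add the 45 calendar-day extension to Feb 27, 2040: Apr 12, 2040.
Apr 12, 2040 falls on a Thursday, which is a business day, so no adjustment is needed.
The final due date is Apr 12, 2040.

Apr 12, 2040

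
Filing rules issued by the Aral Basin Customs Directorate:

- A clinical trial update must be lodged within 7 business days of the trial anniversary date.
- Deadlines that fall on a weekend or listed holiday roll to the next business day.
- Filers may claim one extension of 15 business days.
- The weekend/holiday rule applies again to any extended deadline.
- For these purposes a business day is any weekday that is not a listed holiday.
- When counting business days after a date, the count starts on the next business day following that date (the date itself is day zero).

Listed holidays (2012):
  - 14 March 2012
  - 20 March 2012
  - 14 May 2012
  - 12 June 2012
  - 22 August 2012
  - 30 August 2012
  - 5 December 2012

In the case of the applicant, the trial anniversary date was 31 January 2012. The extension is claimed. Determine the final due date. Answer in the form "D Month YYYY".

7 business days after 31 January 2012, excluding weekends and holidays, is 9 February 2012.
9 February 2012 (Thursday) is already a business day.
Counting 15 further business days from 9 February 2012 reaches 1 March 2012.
1 March 2012 (Thursday) is already a business day.
Final deadline: 1 March 2012.

1 March 2012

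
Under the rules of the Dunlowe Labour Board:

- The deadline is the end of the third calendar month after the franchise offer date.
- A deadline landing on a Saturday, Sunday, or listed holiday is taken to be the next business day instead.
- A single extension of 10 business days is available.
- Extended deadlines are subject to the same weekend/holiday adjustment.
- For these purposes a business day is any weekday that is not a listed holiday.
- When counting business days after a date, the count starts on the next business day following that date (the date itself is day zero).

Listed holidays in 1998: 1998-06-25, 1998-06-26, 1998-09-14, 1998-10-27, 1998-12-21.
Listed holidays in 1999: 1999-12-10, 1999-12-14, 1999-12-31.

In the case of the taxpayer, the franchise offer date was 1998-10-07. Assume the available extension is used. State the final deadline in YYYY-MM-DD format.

1999-02-15

The third month after 1998-10-07 is January 1999, whose last day is 1999-01-31.
Because 1999-01-31 is a Sunday, the deadline becomes 1999-02-01 (Monday).
The 10-business-day extension runs from 1999-02-01 to 1999-02-15.
Since 1999-02-15 is a Monday and not a holiday, the date is unchanged.
So the filing is due 1999-02-15.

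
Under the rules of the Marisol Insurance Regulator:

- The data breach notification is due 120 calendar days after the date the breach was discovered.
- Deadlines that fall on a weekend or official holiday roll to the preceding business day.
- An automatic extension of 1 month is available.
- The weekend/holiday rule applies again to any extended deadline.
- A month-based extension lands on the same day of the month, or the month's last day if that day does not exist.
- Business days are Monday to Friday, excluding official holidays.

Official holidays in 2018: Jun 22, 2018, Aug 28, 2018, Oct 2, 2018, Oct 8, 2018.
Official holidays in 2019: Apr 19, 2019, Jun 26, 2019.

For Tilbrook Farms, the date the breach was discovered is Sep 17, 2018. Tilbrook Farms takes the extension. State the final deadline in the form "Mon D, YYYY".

120 calendar days after Sep 17, 2018 is Jan 15, 2019.
Since Jan 15, 2019 is a Tuesday and not a holiday, the date is unchanged.
Applying the 1 month extension: 1 month after Jan 15, 2019 is Feb 15, 2019.
Feb 15, 2019 (Friday) is already a business day.
The final due date is Feb 15, 2019.

Feb 15, 2019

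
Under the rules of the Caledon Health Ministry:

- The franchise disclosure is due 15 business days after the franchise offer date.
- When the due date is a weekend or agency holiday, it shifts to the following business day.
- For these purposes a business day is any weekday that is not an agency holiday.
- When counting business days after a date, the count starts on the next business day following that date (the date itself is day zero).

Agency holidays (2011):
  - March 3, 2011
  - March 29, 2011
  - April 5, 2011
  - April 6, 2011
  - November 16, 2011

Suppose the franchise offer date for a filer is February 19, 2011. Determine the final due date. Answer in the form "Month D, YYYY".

March 14, 2011

Counting 15 business days after February 19, 2011 (skipping weekends and listed holidays) reaches March 14, 2011.
March 14, 2011 (Monday) is already a business day.
Final deadline: March 14, 2011.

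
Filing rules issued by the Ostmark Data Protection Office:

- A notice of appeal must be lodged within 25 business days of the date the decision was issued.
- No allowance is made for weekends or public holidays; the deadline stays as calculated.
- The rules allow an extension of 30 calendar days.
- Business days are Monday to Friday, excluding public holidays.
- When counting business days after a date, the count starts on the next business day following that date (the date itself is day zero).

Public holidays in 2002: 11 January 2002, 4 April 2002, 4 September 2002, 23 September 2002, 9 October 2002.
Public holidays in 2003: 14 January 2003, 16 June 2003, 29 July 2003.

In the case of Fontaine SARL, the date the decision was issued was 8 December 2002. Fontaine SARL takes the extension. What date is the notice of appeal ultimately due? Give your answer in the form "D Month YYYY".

Starting the day after 8 December 2002 and counting 25 business days lands on 10 January 2003.
10 January 2003 falls on a Friday. The rules make no weekend/holiday allowance, so it remains 10 January 2003.
Applying the 30-calendar-day extension: 10 January 2003 + 30 days = 9 February 2003.
9 February 2003 falls on a Sunday. The rules make no weekend/holiday allowance, so it remains 9 February 2003.
Deadline: 9 February 2003.

9 February 2003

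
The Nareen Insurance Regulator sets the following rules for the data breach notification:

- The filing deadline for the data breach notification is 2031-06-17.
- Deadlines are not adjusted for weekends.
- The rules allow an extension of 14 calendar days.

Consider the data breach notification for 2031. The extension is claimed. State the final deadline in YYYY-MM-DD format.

The statutory due date is 2031-06-17.
2031-06-17 is a Tuesday; no weekend or holiday adjustment applies.
Applying the 14-calendar-day extension: 2031-06-17 + 14 days = 2031-07-01.
2031-07-01 falls on a Tuesday. The rules make no weekend/holiday allowance, so it remains 2031-07-01.
The final due date is 2031-07-01.

2031-07-01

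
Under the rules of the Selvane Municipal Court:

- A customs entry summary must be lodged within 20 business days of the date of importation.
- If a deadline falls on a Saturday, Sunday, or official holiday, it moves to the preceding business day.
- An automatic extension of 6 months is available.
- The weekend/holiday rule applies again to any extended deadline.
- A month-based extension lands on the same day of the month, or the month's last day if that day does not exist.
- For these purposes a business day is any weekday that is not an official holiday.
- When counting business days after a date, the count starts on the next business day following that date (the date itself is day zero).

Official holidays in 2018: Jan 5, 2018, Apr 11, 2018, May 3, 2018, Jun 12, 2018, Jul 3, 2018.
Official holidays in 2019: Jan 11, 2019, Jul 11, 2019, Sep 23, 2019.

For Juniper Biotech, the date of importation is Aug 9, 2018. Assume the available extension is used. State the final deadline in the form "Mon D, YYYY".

Counting 20 business days after Aug 9, 2018 (skipping weekends and listed holidays) reaches Sep 6, 2018.
Sep 6, 2018 falls on a Thursday, which is a business day, so no adjustment is needed.
The 6 months extension carries Sep 6, 2018 to Mar 6, 2019.
Mar 6, 2019 (Wednesday) is already a business day.
Final deadline: Mar 6, 2019.

Mar 6, 2019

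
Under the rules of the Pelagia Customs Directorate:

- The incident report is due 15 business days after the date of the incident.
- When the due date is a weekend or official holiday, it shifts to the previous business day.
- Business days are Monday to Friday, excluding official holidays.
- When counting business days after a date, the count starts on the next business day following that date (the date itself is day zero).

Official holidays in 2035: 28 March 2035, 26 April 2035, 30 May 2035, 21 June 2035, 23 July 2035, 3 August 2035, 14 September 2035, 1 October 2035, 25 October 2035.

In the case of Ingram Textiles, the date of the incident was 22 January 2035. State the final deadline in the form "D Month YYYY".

Counting 15 business days after 22 January 2035 (skipping weekends and listed holidays) reaches 12 February 2035.
12 February 2035 is a Monday and not a listed holiday, so it stands.
Final deadline: 12 February 2035.

12 February 2035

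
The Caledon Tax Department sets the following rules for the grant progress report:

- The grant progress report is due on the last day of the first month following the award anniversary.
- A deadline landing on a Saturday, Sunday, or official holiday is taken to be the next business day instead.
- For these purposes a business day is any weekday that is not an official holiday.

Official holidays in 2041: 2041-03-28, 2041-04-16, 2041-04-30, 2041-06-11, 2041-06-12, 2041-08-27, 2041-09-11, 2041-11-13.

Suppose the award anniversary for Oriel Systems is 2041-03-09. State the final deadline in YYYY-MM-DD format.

2041-05-01

1 month after 2041-03-09 falls in April 2041; the last day of that month is 2041-04-30.
Because 2041-04-30 is a listed holiday, the deadline becomes 2041-05-01 (Wednesday).
Deadline: 2041-05-01.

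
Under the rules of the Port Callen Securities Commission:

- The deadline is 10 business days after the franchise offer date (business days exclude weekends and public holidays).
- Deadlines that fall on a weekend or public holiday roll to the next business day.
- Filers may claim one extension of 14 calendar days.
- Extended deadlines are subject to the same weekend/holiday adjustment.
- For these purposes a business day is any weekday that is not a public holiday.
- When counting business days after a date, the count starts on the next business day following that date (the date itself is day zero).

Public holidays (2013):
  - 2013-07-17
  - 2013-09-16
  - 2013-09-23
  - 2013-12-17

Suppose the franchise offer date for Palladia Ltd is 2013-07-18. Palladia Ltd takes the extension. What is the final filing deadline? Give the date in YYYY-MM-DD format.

2013-08-15

10 business days after 2013-07-18, excluding weekends and holidays, is 2013-08-01.
2013-08-01 falls on a Thursday, which is a business day, so no adjustment is needed.
The 14-calendar-day extension moves the deadline from 2013-08-01 to 2013-08-15.
2013-08-15 is a Thursday and not a listed holiday, so it stands.
The final due date is 2013-08-15.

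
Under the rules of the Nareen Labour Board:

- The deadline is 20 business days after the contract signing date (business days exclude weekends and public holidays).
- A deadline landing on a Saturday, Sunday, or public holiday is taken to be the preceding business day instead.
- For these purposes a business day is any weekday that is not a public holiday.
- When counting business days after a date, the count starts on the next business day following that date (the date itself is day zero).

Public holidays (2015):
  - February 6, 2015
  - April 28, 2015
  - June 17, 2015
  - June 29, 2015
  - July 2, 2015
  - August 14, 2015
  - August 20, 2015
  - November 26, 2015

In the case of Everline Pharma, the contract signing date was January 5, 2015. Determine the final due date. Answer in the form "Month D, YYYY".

February 2, 2015

Starting the day after January 5, 2015 and counting 20 business days lands on February 2, 2015.
February 2, 2015 is a Monday and not a listed holiday, so it stands.
The final due date is February 2, 2015.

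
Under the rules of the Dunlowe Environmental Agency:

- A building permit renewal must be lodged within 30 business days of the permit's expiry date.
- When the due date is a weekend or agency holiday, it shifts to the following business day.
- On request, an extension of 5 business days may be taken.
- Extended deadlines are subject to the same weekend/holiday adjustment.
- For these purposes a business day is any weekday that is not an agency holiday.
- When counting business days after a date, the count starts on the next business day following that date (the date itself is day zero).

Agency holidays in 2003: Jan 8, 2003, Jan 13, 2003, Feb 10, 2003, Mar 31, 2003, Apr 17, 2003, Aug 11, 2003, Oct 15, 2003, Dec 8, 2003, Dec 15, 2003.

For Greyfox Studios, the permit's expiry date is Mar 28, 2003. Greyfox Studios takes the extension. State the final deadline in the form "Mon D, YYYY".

Starting the day after Mar 28, 2003 and counting 30 business days lands on May 13, 2003.
May 13, 2003 is a Tuesday and not a listed holiday, so it stands.
Counting 5 further business days from May 13, 2003 reaches May 20, 2003.
May 20, 2003 falls on a Tuesday, which is a business day, so no adjustment is needed.
Deadline: May 20, 2003.

May 20, 2003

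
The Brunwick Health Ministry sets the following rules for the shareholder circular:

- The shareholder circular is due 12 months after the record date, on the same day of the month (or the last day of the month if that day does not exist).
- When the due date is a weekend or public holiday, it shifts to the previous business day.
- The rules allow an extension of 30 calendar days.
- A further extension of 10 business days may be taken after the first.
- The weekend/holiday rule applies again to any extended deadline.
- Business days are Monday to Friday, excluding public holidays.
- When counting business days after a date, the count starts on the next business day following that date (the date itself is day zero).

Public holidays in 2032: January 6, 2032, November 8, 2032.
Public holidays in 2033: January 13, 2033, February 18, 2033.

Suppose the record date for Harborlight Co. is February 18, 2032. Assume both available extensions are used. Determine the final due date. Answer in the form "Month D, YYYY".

12 months from February 18, 2032 is February 18, 2033.
February 18, 2033 is a listed holiday, so it moves to the preceding business day, February 17, 2033 (Thursday).
Add the 30 calendar-day extension to February 17, 2033: March 19, 2033.
Because March 19, 2033 is a Saturday, the deadline becomes March 18, 2033 (Friday).
The 10-business-day extension runs from March 18, 2033 to April 1, 2033.
April 1, 2033 (Friday) is already a business day.
Deadline: April 1, 2033.

April 1, 2033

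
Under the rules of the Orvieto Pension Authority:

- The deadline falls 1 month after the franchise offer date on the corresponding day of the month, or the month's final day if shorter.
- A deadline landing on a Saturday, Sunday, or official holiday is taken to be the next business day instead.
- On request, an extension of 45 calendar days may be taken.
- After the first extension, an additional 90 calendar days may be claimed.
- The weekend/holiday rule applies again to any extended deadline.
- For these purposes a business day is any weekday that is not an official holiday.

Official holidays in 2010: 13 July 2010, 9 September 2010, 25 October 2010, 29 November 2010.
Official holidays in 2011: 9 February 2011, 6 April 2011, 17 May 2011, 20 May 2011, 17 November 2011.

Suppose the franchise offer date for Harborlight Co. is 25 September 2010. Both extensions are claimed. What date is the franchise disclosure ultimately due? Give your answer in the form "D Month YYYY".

1 month after 25 September 2010, on the same day of the month, is 25 October 2010.
Because 25 October 2010 is a listed holiday, the deadline becomes 26 October 2010 (Tuesday).
Add the 45 calendar-day extension to 26 October 2010: 10 December 2010.
Since 10 December 2010 is a Friday and not a holiday, the date is unchanged.
Applying the 90-calendar-day extension: 10 December 2010 + 90 days = 10 March 2011.
10 March 2011 (Thursday) is already a business day.
Final deadline: 10 March 2011.

10 March 2011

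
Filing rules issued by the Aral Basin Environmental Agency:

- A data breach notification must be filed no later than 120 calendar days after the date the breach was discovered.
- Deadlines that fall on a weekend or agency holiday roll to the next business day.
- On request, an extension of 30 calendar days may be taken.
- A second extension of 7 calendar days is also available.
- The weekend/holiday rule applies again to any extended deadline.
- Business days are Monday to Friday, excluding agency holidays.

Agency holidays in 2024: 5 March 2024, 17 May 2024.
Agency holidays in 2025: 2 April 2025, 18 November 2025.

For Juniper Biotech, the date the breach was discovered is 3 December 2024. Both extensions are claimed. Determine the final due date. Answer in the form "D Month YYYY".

120 calendar days after 3 December 2024 is 2 April 2025.
2 April 2025 falls on a listed holiday. Rolling to the next business day gives 3 April 2025, a Thursday.
Applying the 30-calendar-day extension: 3 April 2025 + 30 days = 3 May 2025.
Because 3 May 2025 is a Saturday, the deadline becomes 5 May 2025 (Monday).
Add the 7 calendar-day extension to 5 May 2025: 12 May 2025.
12 May 2025 (Monday) is already a business day.
So the filing is due 12 May 2025.

12 May 2025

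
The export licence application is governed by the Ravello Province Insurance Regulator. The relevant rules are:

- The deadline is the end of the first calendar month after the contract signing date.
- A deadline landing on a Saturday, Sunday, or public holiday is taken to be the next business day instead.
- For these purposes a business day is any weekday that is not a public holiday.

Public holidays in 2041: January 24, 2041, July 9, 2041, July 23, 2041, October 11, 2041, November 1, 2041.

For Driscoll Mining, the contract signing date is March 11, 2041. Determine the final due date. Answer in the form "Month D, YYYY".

April 30, 2041

1 month after March 11, 2041 is April 2041; that month ends on April 30, 2041.
Since April 30, 2041 is a Tuesday and not a holiday, the date is unchanged.
So the filing is due April 30, 2041.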